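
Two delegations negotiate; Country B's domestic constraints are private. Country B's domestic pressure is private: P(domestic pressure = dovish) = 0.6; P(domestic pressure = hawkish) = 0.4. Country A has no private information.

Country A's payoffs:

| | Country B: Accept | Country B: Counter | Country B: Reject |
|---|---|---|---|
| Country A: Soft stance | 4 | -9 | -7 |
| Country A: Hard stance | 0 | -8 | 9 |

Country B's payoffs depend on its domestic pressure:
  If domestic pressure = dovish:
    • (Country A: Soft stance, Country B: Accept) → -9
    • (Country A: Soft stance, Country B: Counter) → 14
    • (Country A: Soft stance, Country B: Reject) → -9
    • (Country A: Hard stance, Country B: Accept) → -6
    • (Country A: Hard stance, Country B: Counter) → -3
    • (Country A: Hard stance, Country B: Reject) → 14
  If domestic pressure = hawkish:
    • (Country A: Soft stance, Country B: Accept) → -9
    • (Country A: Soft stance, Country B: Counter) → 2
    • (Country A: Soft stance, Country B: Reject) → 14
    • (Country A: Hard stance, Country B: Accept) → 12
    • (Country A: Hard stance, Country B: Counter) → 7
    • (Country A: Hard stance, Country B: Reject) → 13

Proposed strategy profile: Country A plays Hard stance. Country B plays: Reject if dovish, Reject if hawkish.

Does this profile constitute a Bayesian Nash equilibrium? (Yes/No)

Yes

A profile is a BNE iff every type of every player is best-responding given beliefs about the other side.
Country A plays Hard stance: E[Hard stance] = 0.6·(9) + 0.4·(9) = 9; E[Soft stance] = -7. Best-responding. ✓
Country B (domestic pressure dovish), facing Hard stance: Accept gives -6, Counter gives -3, Reject gives 14. Proposed Reject is best. ✓
Country B (domestic pressure hawkish), facing Hard stance: Accept gives 12, Counter gives 7, Reject gives 13. Proposed Reject is best. ✓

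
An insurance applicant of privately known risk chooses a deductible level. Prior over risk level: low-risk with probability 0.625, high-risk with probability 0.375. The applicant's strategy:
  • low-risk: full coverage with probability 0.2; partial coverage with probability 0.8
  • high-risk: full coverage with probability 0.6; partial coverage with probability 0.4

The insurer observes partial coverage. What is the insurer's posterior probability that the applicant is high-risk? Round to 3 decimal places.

P(partial coverage) = 0.625·0.8 + 0.375·0.4 = 0.65
P(high-risk | partial coverage) = (0.375·0.4) / 0.65 = 0.15 / 0.65 = 0.230769

0.231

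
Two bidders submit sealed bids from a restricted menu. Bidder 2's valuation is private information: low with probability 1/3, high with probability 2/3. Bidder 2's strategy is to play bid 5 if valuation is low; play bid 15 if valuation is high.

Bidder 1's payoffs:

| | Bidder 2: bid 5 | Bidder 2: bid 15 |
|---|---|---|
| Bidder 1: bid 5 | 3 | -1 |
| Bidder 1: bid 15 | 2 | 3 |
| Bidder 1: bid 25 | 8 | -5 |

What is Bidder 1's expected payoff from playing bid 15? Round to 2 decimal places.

2.67

Take the expectation over Bidder 2's valuation, weighting each type's action by its prior probability.
E[bid 15] = 1/3·2 + 2/3·3 = 2/3 + 2 = 8/3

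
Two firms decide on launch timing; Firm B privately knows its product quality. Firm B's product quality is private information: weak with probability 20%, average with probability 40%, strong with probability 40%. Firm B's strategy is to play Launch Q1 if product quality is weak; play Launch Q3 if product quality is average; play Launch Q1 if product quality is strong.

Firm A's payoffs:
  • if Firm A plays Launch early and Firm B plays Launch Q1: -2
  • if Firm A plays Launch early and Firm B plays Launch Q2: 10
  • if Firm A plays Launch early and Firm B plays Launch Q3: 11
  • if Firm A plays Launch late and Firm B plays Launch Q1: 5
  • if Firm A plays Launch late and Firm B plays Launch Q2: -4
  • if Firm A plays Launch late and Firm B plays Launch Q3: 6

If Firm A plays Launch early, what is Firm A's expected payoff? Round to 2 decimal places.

3.20

E[Launch early] = 0.2·(-2) + 0.4·11 + 0.4·(-2) = (-0.4) + 4.4 + (-0.8) = 3.2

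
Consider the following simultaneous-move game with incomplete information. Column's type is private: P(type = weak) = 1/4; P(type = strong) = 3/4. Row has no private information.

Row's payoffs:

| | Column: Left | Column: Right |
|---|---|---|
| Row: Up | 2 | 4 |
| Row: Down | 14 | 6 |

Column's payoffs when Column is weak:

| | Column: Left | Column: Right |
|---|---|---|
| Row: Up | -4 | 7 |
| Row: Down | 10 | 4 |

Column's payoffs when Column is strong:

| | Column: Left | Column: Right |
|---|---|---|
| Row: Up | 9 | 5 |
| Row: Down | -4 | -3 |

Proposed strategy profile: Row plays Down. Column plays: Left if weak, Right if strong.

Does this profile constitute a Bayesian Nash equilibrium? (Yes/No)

Yes

Row plays Down: E[Down] = 1/4·(14) + 3/4·(6) = 8; E[Up] = 7/2. Best-responding. ✓
Column (type weak), facing Down: Left gives 10, Right gives 4. Proposed Left is best. ✓
Column (type strong), facing Down: Left gives -4, Right gives -3. Proposed Right is best. ✓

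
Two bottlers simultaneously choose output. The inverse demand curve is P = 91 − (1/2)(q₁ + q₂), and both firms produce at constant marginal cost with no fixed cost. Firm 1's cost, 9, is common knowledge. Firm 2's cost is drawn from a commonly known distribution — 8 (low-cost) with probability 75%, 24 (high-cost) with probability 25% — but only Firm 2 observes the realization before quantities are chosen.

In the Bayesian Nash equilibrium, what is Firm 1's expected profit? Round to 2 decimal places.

Type-c best response for Firm 2: q₂(c) = (91 − c) − q₁/2.
Firm 1 maximizes expected profit; its first-order condition is 91 − q₁ − (1/2)E[q₂] − 9 = 0.
Substituting E[q₂] and solving: E[c₂] = 12, so q₁ = (91 − 2·9 + 12)/(3/2) = 56.6667.
E[P] = 91 − (1/2)·(q₁ + E[q₂]) = 37.3333; Firm 1's expected profit = (E[P] − 9)·q₁ = (37.3333 − 9)·56.6667 = 1605.56.

1605.56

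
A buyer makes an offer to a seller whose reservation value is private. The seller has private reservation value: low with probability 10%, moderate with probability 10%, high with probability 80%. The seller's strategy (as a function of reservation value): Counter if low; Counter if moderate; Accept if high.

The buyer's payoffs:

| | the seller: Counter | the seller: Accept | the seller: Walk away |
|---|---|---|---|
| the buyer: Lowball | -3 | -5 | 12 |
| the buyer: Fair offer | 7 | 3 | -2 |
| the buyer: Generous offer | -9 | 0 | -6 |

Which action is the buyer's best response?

E[Lowball] = 0.1·(-3) + 0.1·(-3) + 0.8·(-5) = -4.6
E[Fair offer] = 0.1·(7) + 0.1·(7) + 0.8·(3) = 3.8
E[Generous offer] = 0.1·(-9) + 0.1·(-9) + 0.8·(0) = -1.8
Best response: Fair offer (3.8 is the largest).

Fair offer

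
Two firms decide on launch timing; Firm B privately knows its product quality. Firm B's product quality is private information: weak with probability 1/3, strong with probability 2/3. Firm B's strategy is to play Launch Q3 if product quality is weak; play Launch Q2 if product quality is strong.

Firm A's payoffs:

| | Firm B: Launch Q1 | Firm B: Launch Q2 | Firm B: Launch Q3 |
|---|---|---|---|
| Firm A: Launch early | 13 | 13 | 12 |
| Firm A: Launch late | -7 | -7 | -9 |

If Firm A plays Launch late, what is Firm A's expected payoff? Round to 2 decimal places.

E[Launch late] = 1/3·(-9) + 2/3·(-7) = (-3) + (-14/3) = -23/3

-7.67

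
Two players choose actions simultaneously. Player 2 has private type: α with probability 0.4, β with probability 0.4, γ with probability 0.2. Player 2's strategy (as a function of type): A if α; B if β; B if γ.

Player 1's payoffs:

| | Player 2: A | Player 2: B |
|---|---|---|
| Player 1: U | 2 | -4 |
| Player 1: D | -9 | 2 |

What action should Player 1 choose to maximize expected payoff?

U

E[U] = 0.4·(2) + 0.4·(-4) + 0.2·(-4) = -1.6
E[D] = 0.4·(-9) + 0.4·(2) + 0.2·(2) = -2.4
Best response: U (-1.6 is the largest).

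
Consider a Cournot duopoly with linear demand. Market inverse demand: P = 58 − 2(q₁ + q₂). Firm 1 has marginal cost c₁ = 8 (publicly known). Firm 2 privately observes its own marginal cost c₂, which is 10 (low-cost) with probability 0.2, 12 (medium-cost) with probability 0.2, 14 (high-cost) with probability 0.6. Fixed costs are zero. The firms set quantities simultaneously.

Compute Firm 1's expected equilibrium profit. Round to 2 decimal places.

Firm 2 with cost c maximizes (58 − 2(q₁+q₂) − c)·q₂, giving q₂(c) = (58 − c − 2q₁)/4.
E[c₂] = 0.2·10 + 0.2·12 + 0.6·14 = 12.8
Firm 1's FOC against E[q₂] yields q₁ = (58 − 2·8 + E[c₂])/6 = (58 − 16 + 12.8)/6 = 9.13333.
E[P] = 58 − 2·(q₁ + E[q₂]) = 26.2667; Firm 1's expected profit = (E[P] − 8)·q₁ = (26.2667 − 8)·9.13333 = 166.836.

166.84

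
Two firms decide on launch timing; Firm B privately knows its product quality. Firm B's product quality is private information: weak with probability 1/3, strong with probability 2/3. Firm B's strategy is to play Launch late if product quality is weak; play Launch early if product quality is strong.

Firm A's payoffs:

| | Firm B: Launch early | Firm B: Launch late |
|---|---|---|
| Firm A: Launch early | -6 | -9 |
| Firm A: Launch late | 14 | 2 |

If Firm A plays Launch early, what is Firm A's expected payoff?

Take the expectation over Firm B's product quality, weighting each type's action by its prior probability.
E[Launch early] = 1/3·(-9) + 2/3·(-6) = (-3) + (-4) = -7

-7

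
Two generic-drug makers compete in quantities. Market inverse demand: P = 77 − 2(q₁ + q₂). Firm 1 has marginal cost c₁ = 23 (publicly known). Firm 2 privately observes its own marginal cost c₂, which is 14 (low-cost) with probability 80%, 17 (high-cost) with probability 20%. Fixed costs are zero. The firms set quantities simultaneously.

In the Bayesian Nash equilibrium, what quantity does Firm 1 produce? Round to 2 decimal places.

7.60

Firm 2 with cost c maximizes (77 − 2(q₁+q₂) − c)·q₂, giving q₂(c) = (77 − c − 2q₁)/4.
E[c₂] = 0.8·14 + 0.2·17 = 14.6
Firm 1's FOC against E[q₂] yields q₁ = (77 − 2·23 + E[c₂])/6 = (77 − 46 + 14.6)/6 = 7.6.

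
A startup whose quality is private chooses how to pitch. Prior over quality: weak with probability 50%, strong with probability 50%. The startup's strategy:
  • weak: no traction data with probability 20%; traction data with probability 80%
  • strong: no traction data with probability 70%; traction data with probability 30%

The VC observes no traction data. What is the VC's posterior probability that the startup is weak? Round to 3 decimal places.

P(no traction data) = 0.5·0.2 + 0.5·0.7 = 0.45
P(weak | no traction data) = (0.5·0.2) / 0.45 = 0.1 / 0.45 = 0.222222

0.222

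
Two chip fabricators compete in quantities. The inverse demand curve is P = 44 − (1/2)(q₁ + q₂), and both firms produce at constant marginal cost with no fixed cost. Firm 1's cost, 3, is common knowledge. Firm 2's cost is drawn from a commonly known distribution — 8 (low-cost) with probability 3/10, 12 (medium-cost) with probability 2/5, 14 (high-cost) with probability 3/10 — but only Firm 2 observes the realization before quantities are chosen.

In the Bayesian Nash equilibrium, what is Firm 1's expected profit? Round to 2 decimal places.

542.30

Firm 2 with cost c maximizes (44 − (1/2)(q₁+q₂) − c)·q₂, giving q₂(c) = (44 − c − (1/2)q₁).
E[c₂] = 3/10·8 + 2/5·12 + 3/10·14 = 11.4
Firm 1's FOC against E[q₂] yields q₁ = (44 − 2·3 + E[c₂])/(3/2) = (44 − 6 + 11.4)/(3/2) = 32.9333.
E[P] = 44 − (1/2)·(q₁ + E[q₂]) = 19.4667; Firm 1's expected profit = (E[P] − 3)·q₁ = (19.4667 − 3)·32.9333 = 542.302.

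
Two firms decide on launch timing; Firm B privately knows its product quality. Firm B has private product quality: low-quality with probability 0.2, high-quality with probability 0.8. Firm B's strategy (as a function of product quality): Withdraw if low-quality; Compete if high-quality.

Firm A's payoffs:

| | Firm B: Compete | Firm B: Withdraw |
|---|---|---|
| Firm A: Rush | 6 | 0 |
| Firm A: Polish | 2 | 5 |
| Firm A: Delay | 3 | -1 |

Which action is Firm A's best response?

E[Rush] = 0.2·(0) + 0.8·(6) = 4.8
E[Polish] = 0.2·(5) + 0.8·(2) = 2.6
E[Delay] = 0.2·(-1) + 0.8·(3) = 2.2
Best response: Rush (4.8 is the largest).

Rush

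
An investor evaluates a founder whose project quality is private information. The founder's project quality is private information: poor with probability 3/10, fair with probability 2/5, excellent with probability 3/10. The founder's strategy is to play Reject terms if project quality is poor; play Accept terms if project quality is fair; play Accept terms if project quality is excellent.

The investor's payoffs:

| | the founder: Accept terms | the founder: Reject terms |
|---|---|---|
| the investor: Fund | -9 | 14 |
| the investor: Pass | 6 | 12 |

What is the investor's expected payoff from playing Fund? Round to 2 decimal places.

Take the expectation over the founder's project quality, weighting each type's action by its prior probability.
E[Fund] = 3/10·14 + 2/5·(-9) + 3/10·(-9) = 21/5 + (-18/5) + (-27/10) = -21/10

-2.10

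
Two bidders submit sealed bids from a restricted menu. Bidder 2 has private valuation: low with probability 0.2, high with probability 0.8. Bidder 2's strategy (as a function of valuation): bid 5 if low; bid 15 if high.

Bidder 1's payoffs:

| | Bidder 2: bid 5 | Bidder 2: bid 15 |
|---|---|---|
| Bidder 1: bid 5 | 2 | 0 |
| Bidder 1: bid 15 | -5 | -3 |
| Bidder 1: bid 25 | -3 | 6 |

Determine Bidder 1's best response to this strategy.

E[bid 5] = 0.2·(2) + 0.8·(0) = 0.4
E[bid 15] = 0.2·(-5) + 0.8·(-3) = -3.4
E[bid 25] = 0.2·(-3) + 0.8·(6) = 4.2
Best response: bid 25 (4.2 is the largest).

bid 25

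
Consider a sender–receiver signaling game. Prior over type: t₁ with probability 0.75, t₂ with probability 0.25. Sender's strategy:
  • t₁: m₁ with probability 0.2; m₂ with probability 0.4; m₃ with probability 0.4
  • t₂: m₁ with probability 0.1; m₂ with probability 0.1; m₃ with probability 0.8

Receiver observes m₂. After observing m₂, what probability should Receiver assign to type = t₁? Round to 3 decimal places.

0.923

P(m₂) = 0.75·0.4 + 0.25·0.1 = 0.325
P(t₁ | m₂) = (0.75·0.4) / 0.325 = 0.3 / 0.325 = 0.923077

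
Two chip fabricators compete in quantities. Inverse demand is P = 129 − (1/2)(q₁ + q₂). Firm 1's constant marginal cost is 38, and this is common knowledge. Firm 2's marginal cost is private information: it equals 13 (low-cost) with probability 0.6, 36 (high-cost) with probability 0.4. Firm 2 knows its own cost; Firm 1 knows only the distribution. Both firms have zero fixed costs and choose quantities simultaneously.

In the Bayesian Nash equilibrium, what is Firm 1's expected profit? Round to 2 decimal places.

Firm 2 with cost c maximizes (129 − (1/2)(q₁+q₂) − c)·q₂, giving q₂(c) = (129 − c − (1/2)q₁).
E[c₂] = 0.6·13 + 0.4·36 = 22.2
Firm 1's FOC against E[q₂] yields q₁ = (129 − 2·38 + E[c₂])/(3/2) = (129 − 76 + 22.2)/(3/2) = 50.1333.
E[P] = 129 − (1/2)·(q₁ + E[q₂]) = 63.0667; Firm 1's expected profit = (E[P] − 38)·q₁ = (63.0667 − 38)·50.1333 = 1256.68.

1256.68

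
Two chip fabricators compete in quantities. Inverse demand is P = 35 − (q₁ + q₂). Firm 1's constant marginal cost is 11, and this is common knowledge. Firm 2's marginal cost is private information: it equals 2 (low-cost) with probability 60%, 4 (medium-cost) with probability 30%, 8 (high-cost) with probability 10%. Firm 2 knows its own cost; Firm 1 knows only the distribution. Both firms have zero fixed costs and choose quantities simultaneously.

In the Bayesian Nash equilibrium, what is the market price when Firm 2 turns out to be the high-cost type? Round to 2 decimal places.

18.80

Type-c best response for Firm 2: q₂(c) = (35 − c)/2 − q₁/2.
Firm 1 maximizes expected profit; its first-order condition is 35 − 2q₁ − E[q₂] − 11 = 0.
Substituting E[q₂] and solving: E[c₂] = 3.2, so q₁ = (35 − 2·11 + 3.2)/3 = 5.4.
q₂(high-cost) = 10.8, so P = 35 − (5.4 + 10.8) = 18.8.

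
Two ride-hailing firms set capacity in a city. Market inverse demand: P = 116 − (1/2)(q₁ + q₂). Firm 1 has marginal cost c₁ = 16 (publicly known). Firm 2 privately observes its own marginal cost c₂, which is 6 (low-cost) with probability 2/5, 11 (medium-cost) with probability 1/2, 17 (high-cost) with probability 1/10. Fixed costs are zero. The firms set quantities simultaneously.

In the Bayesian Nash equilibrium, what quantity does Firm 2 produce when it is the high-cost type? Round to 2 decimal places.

Firm 2 with cost c maximizes (116 − (1/2)(q₁+q₂) − c)·q₂, giving q₂(c) = (116 − c − (1/2)q₁).
E[c₂] = 2/5·6 + 1/2·11 + 1/10·17 = 9.6
Firm 1's FOC against E[q₂] yields q₁ = (116 − 2·16 + E[c₂])/(3/2) = (116 − 32 + 9.6)/(3/2) = 62.4.
q₂(high-cost) = (116 − 17 − (1/2)·62.4) = 67.8.

67.80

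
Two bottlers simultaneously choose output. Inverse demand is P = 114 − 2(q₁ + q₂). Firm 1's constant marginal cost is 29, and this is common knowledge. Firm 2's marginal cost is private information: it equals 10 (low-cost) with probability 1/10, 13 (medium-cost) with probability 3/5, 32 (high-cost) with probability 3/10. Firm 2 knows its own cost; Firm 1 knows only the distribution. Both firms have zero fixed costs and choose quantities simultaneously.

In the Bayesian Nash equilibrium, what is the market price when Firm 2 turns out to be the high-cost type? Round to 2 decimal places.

Firm 2 with cost c maximizes (114 − 2(q₁+q₂) − c)·q₂, giving q₂(c) = (114 − c − 2q₁)/4.
E[c₂] = 1/10·10 + 3/5·13 + 3/10·32 = 18.4
Firm 1's FOC against E[q₂] yields q₁ = (114 − 2·29 + E[c₂])/6 = (114 − 58 + 18.4)/6 = 12.4.
q₂(high-cost) = 14.3, so P = 114 − 2·(12.4 + 14.3) = 60.6.

60.60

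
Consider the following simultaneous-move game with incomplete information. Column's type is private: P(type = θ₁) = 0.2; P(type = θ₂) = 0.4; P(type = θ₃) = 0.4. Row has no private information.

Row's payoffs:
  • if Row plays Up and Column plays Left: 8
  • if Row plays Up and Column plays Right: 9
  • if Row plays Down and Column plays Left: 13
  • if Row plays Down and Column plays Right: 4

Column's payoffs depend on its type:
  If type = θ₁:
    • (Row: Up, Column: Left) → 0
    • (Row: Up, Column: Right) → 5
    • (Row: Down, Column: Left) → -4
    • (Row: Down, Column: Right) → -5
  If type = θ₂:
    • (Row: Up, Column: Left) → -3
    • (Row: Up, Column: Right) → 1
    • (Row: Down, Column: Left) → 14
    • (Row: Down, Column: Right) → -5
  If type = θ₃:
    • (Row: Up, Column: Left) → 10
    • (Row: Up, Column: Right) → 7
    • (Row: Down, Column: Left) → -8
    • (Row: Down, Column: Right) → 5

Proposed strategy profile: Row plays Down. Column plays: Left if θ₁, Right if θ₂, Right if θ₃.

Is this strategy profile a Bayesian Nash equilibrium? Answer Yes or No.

No

Row plays Down: E[Down] = 0.2·(13) + 0.4·(4) + 0.4·(4) = 5.8; E[Up] = 8.8. Not best-responding. ✗
Column (type θ₁), facing Down: Left gives -4, Right gives -5. Proposed Left is best. ✓
Column (type θ₂), facing Down: Left gives 14, Right gives -5. Proposed Right is not best — profitable deviation exists. ✗
Column (type θ₃), facing Down: Left gives -8, Right gives 5. Proposed Right is best. ✓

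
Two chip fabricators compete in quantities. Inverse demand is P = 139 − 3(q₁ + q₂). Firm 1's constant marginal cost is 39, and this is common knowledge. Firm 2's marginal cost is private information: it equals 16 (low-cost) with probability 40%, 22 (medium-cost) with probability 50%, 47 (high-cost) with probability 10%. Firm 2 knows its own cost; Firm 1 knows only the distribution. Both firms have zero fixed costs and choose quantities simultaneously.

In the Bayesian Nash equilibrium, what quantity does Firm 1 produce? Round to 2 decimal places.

9.23

Type-c best response for Firm 2: q₂(c) = (139 − c)/6 − q₁/2.
Firm 1 maximizes expected profit; its first-order condition is 139 − 6q₁ − 3E[q₂] − 39 = 0.
Substituting E[q₂] and solving: E[c₂] = 22.1, so q₁ = (139 − 2·39 + 22.1)/9 = 9.23333.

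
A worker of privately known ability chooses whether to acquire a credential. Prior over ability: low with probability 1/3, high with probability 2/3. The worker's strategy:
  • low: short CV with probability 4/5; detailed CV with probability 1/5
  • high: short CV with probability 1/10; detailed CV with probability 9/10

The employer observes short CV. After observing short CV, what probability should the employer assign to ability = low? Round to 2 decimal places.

0.80

P(short CV) = (1/3)·(4/5) + (2/3)·(1/10) = 1/3
P(low | short CV) = ((1/3)·(4/5)) / (1/3) = (4/15) / (1/3) = 4/5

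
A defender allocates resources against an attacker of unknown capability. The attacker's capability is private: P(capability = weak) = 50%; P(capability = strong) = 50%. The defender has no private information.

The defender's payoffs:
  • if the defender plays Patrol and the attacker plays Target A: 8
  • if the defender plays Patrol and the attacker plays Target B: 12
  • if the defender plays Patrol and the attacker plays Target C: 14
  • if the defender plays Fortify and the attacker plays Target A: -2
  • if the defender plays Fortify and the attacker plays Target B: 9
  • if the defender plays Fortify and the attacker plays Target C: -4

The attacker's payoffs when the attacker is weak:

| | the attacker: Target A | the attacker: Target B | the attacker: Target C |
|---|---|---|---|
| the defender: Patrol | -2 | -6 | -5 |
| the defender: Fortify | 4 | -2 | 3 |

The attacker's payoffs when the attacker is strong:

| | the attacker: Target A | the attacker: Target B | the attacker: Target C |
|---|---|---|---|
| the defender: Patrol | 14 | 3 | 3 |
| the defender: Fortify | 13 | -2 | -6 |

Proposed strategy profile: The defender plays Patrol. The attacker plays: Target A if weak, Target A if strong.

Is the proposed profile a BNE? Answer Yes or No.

The defender plays Patrol: E[Patrol] = 0.5·(8) + 0.5·(8) = 8; E[Fortify] = -2. Best-responding. ✓
The attacker (capability weak), facing Patrol: Target A gives -2, Target B gives -6, Target C gives -5. Proposed Target A is best. ✓
The attacker (capability strong), facing Patrol: Target A gives 14, Target B gives 3, Target C gives 3. Proposed Target A is best. ✓

Yes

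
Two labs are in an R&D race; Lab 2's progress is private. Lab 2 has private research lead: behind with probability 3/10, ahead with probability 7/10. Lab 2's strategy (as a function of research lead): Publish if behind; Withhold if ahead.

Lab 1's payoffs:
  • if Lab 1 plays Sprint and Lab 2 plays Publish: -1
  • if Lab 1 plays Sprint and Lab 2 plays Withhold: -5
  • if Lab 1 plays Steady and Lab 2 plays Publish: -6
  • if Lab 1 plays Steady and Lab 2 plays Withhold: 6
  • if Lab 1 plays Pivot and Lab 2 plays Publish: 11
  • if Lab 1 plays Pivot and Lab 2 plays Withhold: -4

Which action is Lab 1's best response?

Compute Lab 1's expected payoff for each action, taking the expectation over Lab 2's type.
E[Sprint] = 3/10·(-1) + 7/10·(-5) = -19/5
E[Steady] = 3/10·(-6) + 7/10·(6) = 12/5
E[Pivot] = 3/10·(11) + 7/10·(-4) = 1/2
Best response: Steady (12/5 is the largest).

Steady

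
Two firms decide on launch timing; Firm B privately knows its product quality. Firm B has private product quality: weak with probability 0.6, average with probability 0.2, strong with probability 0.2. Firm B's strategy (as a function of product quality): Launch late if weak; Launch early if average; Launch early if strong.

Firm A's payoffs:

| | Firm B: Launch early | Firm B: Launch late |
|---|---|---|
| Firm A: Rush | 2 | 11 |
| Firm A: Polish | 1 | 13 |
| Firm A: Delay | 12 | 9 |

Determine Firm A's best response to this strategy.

Delay

E[Rush] = 0.6·(11) + 0.2·(2) + 0.2·(2) = 7.4
E[Polish] = 0.6·(13) + 0.2·(1) + 0.2·(1) = 8.2
E[Delay] = 0.6·(9) + 0.2·(12) + 0.2·(12) = 10.2
Best response: Delay (10.2 is the largest).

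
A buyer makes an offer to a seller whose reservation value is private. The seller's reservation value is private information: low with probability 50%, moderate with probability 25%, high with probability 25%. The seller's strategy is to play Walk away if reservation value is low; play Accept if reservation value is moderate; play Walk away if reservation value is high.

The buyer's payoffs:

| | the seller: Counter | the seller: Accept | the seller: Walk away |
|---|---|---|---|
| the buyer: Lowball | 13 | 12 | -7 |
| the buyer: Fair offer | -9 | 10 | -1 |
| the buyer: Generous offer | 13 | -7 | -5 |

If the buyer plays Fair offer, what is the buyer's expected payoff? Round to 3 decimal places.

Take the expectation over the seller's reservation value, weighting each type's action by its prior probability.
E[Fair offer] = 0.5·(-1) + 0.25·10 + 0.25·(-1) = (-0.5) + 2.5 + (-0.25) = 1.75

1.750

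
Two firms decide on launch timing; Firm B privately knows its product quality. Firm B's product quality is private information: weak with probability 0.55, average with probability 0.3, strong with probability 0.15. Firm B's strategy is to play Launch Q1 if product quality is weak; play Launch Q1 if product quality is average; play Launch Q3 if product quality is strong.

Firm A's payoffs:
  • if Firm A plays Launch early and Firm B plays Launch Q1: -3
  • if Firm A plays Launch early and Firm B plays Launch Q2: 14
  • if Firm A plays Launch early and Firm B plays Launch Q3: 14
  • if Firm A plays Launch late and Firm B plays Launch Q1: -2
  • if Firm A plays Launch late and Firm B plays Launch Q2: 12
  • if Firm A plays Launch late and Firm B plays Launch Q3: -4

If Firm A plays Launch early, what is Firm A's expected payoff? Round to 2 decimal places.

-0.45

E[Launch early] = 0.55·(-3) + 0.3·(-3) + 0.15·14 = (-1.65) + (-0.9) + 2.1 = -0.45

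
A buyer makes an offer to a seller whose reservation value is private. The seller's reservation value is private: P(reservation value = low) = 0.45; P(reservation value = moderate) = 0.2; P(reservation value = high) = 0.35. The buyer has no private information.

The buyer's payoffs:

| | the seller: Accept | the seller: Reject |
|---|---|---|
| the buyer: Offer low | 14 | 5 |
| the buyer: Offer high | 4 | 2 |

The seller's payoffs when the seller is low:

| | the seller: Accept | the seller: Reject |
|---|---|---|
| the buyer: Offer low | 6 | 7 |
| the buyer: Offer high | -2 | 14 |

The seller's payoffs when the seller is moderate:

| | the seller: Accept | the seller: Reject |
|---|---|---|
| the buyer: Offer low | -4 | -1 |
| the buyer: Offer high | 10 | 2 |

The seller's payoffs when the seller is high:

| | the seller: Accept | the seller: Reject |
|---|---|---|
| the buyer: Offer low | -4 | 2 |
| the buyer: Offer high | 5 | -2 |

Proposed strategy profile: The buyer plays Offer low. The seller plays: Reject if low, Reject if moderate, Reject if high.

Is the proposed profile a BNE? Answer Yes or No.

Yes

The buyer plays Offer low: E[Offer low] = 0.45·(5) + 0.2·(5) + 0.35·(5) = 5; E[Offer high] = 2. Best-responding. ✓
The seller (reservation value low), facing Offer low: Accept gives 6, Reject gives 7. Proposed Reject is best. ✓
The seller (reservation value moderate), facing Offer low: Accept gives -4, Reject gives -1. Proposed Reject is best. ✓
The seller (reservation value high), facing Offer low: Accept gives -4, Reject gives 2. Proposed Reject is best. ✓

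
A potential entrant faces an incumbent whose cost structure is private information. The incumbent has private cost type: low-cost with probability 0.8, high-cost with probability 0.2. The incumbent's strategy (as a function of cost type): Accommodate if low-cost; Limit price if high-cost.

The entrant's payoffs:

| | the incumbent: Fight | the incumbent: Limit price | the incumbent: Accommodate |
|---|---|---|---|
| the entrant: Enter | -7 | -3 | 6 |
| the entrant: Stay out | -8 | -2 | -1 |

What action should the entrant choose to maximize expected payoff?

Compute the entrant's expected payoff for each action, taking the expectation over the incumbent's type.
E[Enter] = 0.8·(6) + 0.2·(-3) = 4.2
E[Stay out] = 0.8·(-1) + 0.2·(-2) = -1.2
Best response: Enter (4.2 is the largest).

Enter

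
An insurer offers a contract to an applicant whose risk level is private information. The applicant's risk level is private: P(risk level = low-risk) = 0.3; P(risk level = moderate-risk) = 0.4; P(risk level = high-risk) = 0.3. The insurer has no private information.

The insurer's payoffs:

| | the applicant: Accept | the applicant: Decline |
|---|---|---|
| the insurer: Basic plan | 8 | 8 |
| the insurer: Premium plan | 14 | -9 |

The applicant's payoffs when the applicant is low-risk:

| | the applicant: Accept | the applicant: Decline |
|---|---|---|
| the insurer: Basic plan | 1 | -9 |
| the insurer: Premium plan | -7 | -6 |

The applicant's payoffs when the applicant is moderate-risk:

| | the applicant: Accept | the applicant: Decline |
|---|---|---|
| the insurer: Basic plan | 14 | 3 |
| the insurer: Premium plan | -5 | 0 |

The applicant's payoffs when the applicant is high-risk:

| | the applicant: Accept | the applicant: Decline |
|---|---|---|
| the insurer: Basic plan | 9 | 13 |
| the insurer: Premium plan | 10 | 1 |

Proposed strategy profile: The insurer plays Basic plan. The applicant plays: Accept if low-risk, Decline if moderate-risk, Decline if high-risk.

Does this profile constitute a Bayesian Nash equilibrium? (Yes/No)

A profile is a BNE iff every type of every player is best-responding given beliefs about the other side.
The insurer plays Basic plan: E[Basic plan] = 0.3·(8) + 0.4·(8) + 0.3·(8) = 8; E[Premium plan] = -2.1. Best-responding. ✓
The applicant (risk level low-risk), facing Basic plan: Accept gives 1, Decline gives -9. Proposed Accept is best. ✓
The applicant (risk level moderate-risk), facing Basic plan: Accept gives 14, Decline gives 3. Proposed Decline is not best — profitable deviation exists. ✗
The applicant (risk level high-risk), facing Basic plan: Accept gives 9, Decline gives 13. Proposed Decline is best. ✓

No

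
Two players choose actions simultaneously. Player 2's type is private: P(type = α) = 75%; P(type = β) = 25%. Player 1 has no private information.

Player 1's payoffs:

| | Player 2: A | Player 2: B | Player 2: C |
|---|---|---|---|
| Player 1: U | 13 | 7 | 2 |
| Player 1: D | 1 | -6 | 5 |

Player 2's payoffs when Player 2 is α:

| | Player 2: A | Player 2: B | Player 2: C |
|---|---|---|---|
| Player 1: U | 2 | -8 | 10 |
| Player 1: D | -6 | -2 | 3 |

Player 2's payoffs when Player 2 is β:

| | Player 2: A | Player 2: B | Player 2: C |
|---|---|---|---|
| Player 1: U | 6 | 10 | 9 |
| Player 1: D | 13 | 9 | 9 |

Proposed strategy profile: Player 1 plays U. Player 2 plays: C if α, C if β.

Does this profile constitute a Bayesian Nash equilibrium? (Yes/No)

No

A profile is a BNE iff every type of every player is best-responding given beliefs about the other side.
Player 1 plays U: E[U] = 0.75·(2) + 0.25·(2) = 2; E[D] = 5. Not best-responding. ✗
Player 2 (type α), facing U: A gives 2, B gives -8, C gives 10. Proposed C is best. ✓
Player 2 (type β), facing U: A gives 6, B gives 10, C gives 9. Proposed C is not best — profitable deviation exists. ✗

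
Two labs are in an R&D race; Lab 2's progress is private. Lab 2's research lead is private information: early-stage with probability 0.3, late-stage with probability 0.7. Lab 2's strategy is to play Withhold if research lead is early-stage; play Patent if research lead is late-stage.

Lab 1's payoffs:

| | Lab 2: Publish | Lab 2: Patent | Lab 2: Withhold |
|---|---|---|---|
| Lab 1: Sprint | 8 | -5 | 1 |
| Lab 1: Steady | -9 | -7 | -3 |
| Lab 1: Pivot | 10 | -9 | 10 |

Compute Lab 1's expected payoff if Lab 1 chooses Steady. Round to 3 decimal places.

-5.800

E[Steady] = 0.3·(-3) + 0.7·(-7) = (-0.9) + (-4.9) = -5.8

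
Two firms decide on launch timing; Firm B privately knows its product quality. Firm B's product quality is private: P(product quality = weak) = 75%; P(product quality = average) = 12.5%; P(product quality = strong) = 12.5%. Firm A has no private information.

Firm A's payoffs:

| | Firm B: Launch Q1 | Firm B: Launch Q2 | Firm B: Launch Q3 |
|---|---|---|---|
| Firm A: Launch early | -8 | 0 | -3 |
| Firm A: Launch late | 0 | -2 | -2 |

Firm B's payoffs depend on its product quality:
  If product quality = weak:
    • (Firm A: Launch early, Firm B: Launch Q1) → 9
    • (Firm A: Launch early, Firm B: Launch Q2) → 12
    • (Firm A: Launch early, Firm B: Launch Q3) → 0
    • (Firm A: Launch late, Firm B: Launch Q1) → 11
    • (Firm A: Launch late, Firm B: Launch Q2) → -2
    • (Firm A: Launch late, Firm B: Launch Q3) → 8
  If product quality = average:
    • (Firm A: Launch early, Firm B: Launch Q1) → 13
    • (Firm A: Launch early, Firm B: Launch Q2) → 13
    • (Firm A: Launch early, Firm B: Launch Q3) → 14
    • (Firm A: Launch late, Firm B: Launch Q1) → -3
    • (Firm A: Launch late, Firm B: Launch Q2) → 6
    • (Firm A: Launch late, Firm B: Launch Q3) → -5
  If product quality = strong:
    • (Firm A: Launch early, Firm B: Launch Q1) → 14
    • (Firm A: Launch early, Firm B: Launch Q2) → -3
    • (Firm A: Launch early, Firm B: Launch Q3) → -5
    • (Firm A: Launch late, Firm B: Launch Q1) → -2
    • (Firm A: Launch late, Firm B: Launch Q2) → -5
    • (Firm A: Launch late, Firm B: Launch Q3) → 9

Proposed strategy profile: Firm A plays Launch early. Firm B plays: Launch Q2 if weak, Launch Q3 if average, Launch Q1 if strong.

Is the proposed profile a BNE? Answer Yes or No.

Firm A plays Launch early: E[Launch early] = 0.75·(0) + 0.125·(-3) + 0.125·(-8) = -1.375; E[Launch late] = -1.75. Best-responding. ✓
Firm B (product quality weak), facing Launch early: Launch Q1 gives 9, Launch Q2 gives 12, Launch Q3 gives 0. Proposed Launch Q2 is best. ✓
Firm B (product quality average), facing Launch early: Launch Q1 gives 13, Launch Q2 gives 13, Launch Q3 gives 14. Proposed Launch Q3 is best. ✓
Firm B (product quality strong), facing Launch early: Launch Q1 gives 14, Launch Q2 gives -3, Launch Q3 gives -5. Proposed Launch Q1 is best. ✓

Yes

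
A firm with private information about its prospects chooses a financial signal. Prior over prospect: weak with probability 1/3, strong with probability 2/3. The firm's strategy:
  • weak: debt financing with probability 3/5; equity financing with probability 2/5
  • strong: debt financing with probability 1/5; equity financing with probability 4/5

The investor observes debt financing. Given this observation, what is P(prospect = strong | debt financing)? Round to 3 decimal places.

0.400

P(debt financing) = (1/3)·(3/5) + (2/3)·(1/5) = 1/3
P(strong | debt financing) = ((2/3)·(1/5)) / (1/3) = (2/15) / (1/3) = 2/5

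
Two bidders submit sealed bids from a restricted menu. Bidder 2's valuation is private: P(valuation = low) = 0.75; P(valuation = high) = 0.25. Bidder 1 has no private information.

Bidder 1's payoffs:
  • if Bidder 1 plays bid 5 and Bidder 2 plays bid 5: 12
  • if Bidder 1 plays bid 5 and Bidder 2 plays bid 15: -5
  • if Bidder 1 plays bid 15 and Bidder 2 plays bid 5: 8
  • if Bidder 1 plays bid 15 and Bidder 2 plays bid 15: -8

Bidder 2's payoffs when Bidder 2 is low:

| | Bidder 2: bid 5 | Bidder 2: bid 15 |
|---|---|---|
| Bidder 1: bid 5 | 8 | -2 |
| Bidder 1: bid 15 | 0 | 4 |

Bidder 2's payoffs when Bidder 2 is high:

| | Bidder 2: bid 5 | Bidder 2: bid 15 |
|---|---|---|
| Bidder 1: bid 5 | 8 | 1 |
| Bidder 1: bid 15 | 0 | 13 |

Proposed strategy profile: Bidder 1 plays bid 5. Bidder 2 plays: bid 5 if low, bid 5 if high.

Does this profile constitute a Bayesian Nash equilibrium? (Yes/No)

Yes

Bidder 1 plays bid 5: E[bid 5] = 0.75·(12) + 0.25·(12) = 12; E[bid 15] = 8. Best-responding. ✓
Bidder 2 (valuation low), facing bid 5: bid 5 gives 8, bid 15 gives -2. Proposed bid 5 is best. ✓
Bidder 2 (valuation high), facing bid 5: bid 5 gives 8, bid 15 gives 1. Proposed bid 5 is best. ✓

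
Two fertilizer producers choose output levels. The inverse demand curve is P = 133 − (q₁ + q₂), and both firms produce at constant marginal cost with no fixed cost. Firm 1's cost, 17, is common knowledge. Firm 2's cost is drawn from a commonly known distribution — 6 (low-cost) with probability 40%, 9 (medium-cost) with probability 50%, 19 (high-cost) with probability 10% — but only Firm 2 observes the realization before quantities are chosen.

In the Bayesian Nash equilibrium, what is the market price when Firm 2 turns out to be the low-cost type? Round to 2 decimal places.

Firm 2 with cost c maximizes (133 − (q₁+q₂) − c)·q₂, giving q₂(c) = (133 − c − q₁)/2.
E[c₂] = 0.4·6 + 0.5·9 + 0.1·19 = 8.8
Firm 1's FOC against E[q₂] yields q₁ = (133 − 2·17 + E[c₂])/3 = (133 − 34 + 8.8)/3 = 35.9333.
q₂(low-cost) = 45.5333, so P = 133 − (35.9333 + 45.5333) = 51.5333.

51.53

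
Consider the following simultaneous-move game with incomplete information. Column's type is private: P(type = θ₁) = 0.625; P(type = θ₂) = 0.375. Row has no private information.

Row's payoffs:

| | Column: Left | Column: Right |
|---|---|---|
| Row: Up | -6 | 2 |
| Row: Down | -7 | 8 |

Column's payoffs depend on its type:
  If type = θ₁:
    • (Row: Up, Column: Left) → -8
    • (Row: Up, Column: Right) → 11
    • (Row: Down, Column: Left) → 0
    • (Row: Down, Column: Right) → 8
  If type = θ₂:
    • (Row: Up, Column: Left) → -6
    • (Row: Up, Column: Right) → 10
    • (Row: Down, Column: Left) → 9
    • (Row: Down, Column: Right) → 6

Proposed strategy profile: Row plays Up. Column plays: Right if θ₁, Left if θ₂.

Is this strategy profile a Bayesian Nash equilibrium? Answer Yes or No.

No

Row plays Up: E[Up] = 0.625·(2) + 0.375·(-6) = -1; E[Down] = 2.375. Not best-responding. ✗
Column (type θ₁), facing Up: Left gives -8, Right gives 11. Proposed Right is best. ✓
Column (type θ₂), facing Up: Left gives -6, Right gives 10. Proposed Left is not best — profitable deviation exists. ✗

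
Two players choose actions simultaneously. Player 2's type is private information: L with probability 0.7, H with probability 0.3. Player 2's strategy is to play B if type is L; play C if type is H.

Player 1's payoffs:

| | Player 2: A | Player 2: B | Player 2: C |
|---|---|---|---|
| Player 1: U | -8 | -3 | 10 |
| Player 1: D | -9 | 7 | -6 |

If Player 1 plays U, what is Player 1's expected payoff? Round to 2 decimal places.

E[U] = 0.7·(-3) + 0.3·10 = (-2.1) + 3 = 0.9

0.90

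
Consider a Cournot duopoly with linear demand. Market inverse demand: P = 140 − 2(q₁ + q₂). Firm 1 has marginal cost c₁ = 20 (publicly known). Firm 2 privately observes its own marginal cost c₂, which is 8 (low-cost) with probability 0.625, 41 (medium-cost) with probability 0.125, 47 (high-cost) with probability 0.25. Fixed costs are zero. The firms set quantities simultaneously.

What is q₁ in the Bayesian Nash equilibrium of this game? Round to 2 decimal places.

20.31

Type-c best response for Firm 2: q₂(c) = (140 − c)/4 − q₁/2.
Firm 1 maximizes expected profit; its first-order condition is 140 − 4q₁ − 2E[q₂] − 20 = 0.
Substituting E[q₂] and solving: E[c₂] = 21.875, so q₁ = (140 − 2·20 + 21.875)/6 = 20.3125.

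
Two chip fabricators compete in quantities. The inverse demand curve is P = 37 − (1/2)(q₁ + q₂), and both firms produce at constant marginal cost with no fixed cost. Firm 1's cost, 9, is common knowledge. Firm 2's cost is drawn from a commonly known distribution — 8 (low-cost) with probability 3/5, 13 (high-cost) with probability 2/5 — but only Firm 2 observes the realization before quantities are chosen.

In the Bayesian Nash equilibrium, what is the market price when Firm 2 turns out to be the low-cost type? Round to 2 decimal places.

Type-c best response for Firm 2: q₂(c) = (37 − c) − q₁/2.
Firm 1 maximizes expected profit; its first-order condition is 37 − q₁ − (1/2)E[q₂] − 9 = 0.
Substituting E[q₂] and solving: E[c₂] = 10, so q₁ = (37 − 2·9 + 10)/(3/2) = 19.3333.
q₂(low-cost) = 19.3333, so P = 37 − (1/2)·(19.3333 + 19.3333) = 17.6667.

17.67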